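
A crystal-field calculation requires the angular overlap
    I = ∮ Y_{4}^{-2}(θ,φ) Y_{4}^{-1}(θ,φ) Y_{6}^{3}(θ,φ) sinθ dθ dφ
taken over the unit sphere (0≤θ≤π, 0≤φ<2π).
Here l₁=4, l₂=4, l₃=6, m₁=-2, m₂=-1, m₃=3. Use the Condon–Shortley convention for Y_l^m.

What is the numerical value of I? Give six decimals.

-0.103072

m-sum 0 ✓  L=14 even ✓  0≤6≤8 ✓
Π(2lᵢ+1) = 9×9×13 = 1053
triangle coeff Δ(4,4,6) = 1/1261260
Σ_t [0,2]: t=0:+1/4608 t=1:−1/1296 t=2:+1/4608 = -7/20736
(3j)²=20/1287 [(4 4 6; 0 0 0)], sign=-1
Σ_t [0,2]: t=0:+1/51840 t=1:−1/5760 t=2:+1/11520 = -7/103680
(3j)²=7/858 [(4 4 6; -2 -1 3)], sign=+1
⇒ 4πI² = 210/1573
I = (-1)√(210/1573/(4π)) = -0.10307192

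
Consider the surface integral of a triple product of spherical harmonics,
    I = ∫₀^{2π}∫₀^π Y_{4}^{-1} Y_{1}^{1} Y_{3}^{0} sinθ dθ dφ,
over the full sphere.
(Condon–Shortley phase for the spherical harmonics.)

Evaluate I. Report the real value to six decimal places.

-0.194664

m-sum 0 ✓  L=8 even ✓  3≤3≤5 ✓
Π(2lᵢ+1) = 9×3×7 = 189
triangle coeff Δ(4,1,3) = 1/252
Σ_t [1,1]: t=1:−1/36 = -1/36
(3j)²=4/63 [(4 1 3; 0 0 0)], sign=+1
Σ_t [2,2]: t=2:+1/72 = 1/72
(3j)²=5/126 [(4 1 3; -1 1 0)], sign=-1
⇒ 4πI² = 10/21
I = (-1)√(10/21/(4π)) = -0.19466390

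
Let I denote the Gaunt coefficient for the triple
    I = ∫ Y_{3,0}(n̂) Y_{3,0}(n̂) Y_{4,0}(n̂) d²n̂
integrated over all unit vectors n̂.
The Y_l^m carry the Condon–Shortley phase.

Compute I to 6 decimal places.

0.153870

Rules hold: Σm=0, L=10 even, 0≤4≤6.
N = 7·7·9 = 441
Δ = 2!·4!·4!/11! = 1/34650
Racah Σ t=0..2: t=0:+1/72 t=1:−1/16 t=2:+1/72 = -5/144
⇒ 3j(3 3 4; 0 0 0)² = 2/77, sgn -1
(m-triple is (0,0,0) — same symbol as above.)
4πI² = N·(3j₀)²·(3jₘ)² = 36/121
I = +1·√(0.297521/4π) = 0.15386989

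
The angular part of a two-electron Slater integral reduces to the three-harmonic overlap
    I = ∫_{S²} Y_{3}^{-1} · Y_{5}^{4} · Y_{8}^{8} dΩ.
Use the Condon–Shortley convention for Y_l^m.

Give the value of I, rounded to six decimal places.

-1 + 4 + 8 = 11 ≠ 0: azimuthal integral kills it; I = 0

0.000000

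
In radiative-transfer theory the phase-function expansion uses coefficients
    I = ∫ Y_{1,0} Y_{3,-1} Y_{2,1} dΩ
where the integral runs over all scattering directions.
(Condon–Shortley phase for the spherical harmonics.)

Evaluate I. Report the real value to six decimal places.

m-sum 0 ✓  L=6 even ✓  2≤2≤4 ✓
Π(2lᵢ+1) = 3×7×5 = 105
triangle coeff Δ(1,3,2) = 1/105
Σ_t [1,1]: t=1:−1/4 = -1/4
(3j)²=3/35 [(1 3 2; 0 0 0)], sign=-1
Σ_t [1,1]: t=1:−1/6 = -1/6
(3j)²=8/105 [(1 3 2; 0 -1 1)], sign=+1
⇒ 4πI² = 24/35
I = (-1)√(24/35/(4π)) = -0.23359668

-0.233597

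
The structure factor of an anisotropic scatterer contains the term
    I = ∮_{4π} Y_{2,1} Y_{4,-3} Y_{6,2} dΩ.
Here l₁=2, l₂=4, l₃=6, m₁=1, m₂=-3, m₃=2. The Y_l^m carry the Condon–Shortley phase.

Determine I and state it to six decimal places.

Checks pass: Σm=0; 12 even; l₃=6∈[2,6].
(2·2+1)(2·4+1)(2·6+1) = 585
Δ: 0! 4! 8! / 13! → 1/6435
sum: t=0:+1/2304 = 1/2304
3j²(2 4 6; 0 0 0) = Δ·Π!·Σ² = 5/143  (sign +1)
sum: t=0:+1/30240 = 1/30240
3j²(2 4 6; 1 -3 2) = Δ·Π!·Σ² = 32/6435  (sign +1)
combine: 4πI² = 585·5/143·32/6435 = 160/1573
take √, sign +1: I = 0.08996855

0.089969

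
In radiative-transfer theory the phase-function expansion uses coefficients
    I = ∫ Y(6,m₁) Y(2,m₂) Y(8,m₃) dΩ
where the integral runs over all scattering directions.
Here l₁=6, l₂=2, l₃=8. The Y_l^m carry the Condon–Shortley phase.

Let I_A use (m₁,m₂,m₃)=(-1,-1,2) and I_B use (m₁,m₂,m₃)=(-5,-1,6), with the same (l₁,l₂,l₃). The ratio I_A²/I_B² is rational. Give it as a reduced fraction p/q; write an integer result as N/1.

Shared (l₁,l₂,l₃)=(6,2,8): N and (l;000)² cancel in I_A²/I_B².
A: Δ = 0!·12!·4!/17! = 1/30940; Racah Σ t=0..0: t=0:+1/3628800 = 1/3628800; ⇒ 3j(6 2 8; -1 -1 2)² = 36/1547, sgn +1
B: Δ = 0!·12!·4!/17! = 1/30940; Racah Σ t=0..0: t=0:+1/239500800 = 1/239500800; ⇒ 3j(6 2 8; -5 -1 6)² = 2/85, sgn +1
I_A²/I_B² = (36/1547)/(2/85) = 90/91

90/91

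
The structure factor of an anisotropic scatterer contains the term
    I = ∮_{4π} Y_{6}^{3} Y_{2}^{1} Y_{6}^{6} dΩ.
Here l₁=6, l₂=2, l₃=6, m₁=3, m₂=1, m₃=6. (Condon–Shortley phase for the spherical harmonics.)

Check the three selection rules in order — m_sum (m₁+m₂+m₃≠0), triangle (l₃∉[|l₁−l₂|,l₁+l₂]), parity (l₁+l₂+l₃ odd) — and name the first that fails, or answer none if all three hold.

m₁+m₂+m₃ = 3 + 1 + 6 = 10  ✗
triangle: |6−2|=4 ≤ l₃=6 ≤ 6+2=8
parity: l₁+l₂+l₃ = 14 is even

m_sum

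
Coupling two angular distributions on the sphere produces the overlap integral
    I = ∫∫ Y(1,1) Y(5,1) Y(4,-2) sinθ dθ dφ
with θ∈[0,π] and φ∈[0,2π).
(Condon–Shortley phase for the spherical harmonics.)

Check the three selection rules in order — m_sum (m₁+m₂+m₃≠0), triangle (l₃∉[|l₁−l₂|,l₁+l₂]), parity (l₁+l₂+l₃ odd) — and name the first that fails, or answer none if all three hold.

azimuthal sum: 1 + 1 − 2 = 0  ✓
4 ≤ 4 ≤ 6 (triangle on l)  ✓
L = 1 + 5 + 4 = 10 (even)  ✓

none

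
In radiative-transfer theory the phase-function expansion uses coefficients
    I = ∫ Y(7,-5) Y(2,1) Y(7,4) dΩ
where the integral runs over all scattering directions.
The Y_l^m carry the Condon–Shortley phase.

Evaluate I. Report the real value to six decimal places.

-0.188767

Rules hold: Σm=0, L=16 even, 5≤7≤9.
N = 15·5·15 = 1125
Δ = 2!·12!·2!/17! = 1/185640
Racah Σ t=0..2: t=0:+1/2419200 t=1:−1/518400 t=2:+1/2419200 = -1/907200
⇒ 3j(7 2 7; 0 0 0)² = 56/3315, sgn +1
Racah Σ t=1..2: t=1:−1/79833600 t=2:+1/14515200 = 1/17740800
⇒ 3j(7 2 7; -5 1 4)² = 729/30940, sgn -1
4πI² = N·(3j₀)²·(3jₘ)² = 21870/48841
I = -1·√(0.44778/4π) = -0.18876748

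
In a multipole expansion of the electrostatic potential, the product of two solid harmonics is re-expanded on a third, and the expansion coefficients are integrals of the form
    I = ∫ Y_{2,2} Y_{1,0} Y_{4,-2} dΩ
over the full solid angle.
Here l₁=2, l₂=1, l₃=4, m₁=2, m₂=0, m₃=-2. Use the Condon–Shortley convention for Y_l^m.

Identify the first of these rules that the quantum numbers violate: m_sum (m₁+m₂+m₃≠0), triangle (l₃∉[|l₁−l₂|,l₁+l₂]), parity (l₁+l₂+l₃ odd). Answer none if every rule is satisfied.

azimuthal sum: 2 + 0 − 2 = 0  ✓
1 ≤ 4 ≤ 3 (triangle on l)  ✗
L = 2 + 1 + 4 = 7 (odd)

triangle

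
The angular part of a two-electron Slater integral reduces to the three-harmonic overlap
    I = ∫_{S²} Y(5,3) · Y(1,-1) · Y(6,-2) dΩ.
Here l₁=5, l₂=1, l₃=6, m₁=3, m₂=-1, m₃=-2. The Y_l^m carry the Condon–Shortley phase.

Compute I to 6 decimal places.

0.100084

m-sum 0 ✓  L=12 even ✓  4≤6≤6 ✓
Π(2lᵢ+1) = 11×3×13 = 429
triangle coeff Δ(5,1,6) = 1/858
Σ_t [0,0]: t=0:+1/14400 = 1/14400
(3j)²=6/143 [(5 1 6; 0 0 0)], sign=+1
Σ_t [0,0]: t=0:+1/161280 = 1/161280
(3j)²=1/143 [(5 1 6; 3 -1 -2)], sign=+1
⇒ 4πI² = 18/143
I = (+1)√(18/143/(4π)) = 0.10008369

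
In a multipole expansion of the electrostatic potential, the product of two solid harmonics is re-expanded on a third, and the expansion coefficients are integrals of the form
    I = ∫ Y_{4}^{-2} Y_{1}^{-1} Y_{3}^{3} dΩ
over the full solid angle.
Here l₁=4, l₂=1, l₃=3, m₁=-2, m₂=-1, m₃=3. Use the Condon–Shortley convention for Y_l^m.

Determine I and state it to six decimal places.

Checks pass: Σm=0; 8 even; l₃=3∈[3,5].
(2·4+1)(2·1+1)(2·3+1) = 189
Δ: 2! 6! 0! / 9! → 1/252
sum: t=1:−1/36 = -1/36
3j²(4 1 3; 0 0 0) = Δ·Π!·Σ² = 4/63  (sign +1)
sum: t=0:+1/1440 = 1/1440
3j²(4 1 3; -2 -1 3) = Δ·Π!·Σ² = 1/252  (sign +1)
combine: 4πI² = 189·4/63·1/252 = 1/21
take √, sign +1: I = 0.06155813

0.061558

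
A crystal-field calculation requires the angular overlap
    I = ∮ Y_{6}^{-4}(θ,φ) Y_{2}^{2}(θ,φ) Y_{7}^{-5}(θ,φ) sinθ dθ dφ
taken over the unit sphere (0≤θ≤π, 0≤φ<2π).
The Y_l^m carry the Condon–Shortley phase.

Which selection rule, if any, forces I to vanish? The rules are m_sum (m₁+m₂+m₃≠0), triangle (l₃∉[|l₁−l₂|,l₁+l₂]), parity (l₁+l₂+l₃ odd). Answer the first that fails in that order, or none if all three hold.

m₁+m₂+m₃ = -4 + 2 − 5 = -7  ✗
triangle: |6−2|=4 ≤ l₃=7 ≤ 6+2=8
parity: l₁+l₂+l₃ = 15 is odd

m_sum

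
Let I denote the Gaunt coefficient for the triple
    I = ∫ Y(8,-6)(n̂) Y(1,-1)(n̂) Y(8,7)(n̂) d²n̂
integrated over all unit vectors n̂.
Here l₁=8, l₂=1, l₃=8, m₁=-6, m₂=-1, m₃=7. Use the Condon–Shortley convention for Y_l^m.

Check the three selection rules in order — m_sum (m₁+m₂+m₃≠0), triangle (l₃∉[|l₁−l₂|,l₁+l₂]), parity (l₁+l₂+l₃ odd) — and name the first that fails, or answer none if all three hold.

Σmᵢ = 0  ✓
l₃∈[|l₁−l₂|,l₁+l₂]=[7,9], have l₃=8  ✓
Σlᵢ = 17 ⇒ odd  ✗

parity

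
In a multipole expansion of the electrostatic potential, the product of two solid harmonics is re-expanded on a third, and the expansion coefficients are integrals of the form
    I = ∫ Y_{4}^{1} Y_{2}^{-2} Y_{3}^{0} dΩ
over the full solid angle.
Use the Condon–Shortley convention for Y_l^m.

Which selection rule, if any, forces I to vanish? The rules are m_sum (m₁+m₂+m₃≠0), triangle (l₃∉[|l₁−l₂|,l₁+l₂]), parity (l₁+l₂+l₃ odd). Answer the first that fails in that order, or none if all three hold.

azimuthal sum: 1 − 2 + 0 = -1  ✗
2 ≤ 3 ≤ 6 (triangle on l)
L = 4 + 2 + 3 = 9 (odd)

m_sum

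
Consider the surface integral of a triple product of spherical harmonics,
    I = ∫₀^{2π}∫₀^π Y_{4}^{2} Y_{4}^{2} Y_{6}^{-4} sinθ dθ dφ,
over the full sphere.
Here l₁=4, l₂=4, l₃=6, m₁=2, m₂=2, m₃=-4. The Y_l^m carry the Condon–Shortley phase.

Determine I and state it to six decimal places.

m-sum 0 ✓  L=14 even ✓  0≤6≤8 ✓
Π(2lᵢ+1) = 9×9×13 = 1053
triangle coeff Δ(4,4,6) = 1/1261260
Σ_t [0,2]: t=0:+1/4608 t=1:−1/1296 t=2:+1/4608 = -7/20736
(3j)²=20/1287 [(4 4 6; 0 0 0)], sign=-1
Σ_t [0,2]: t=0:+1/69120 t=1:−1/14400 t=2:+1/69120 = -7/172800
(3j)²=14/715 [(4 4 6; 2 2 -4)], sign=-1
⇒ 4πI² = 504/1573
I = (+1)√(504/1573/(4π)) = 0.15967833

0.159678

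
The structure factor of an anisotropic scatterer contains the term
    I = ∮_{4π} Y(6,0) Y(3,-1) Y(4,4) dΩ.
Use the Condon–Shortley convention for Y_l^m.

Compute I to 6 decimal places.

0.000000

Σmᵢ = 3 ≠ 0, so the φ-integral vanishes; I = 0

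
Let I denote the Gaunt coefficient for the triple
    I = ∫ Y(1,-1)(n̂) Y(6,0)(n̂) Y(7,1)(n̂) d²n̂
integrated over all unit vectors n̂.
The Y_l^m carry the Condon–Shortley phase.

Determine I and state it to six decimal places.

-0.185147

Checks pass: Σm=0; 14 even; l₃=7∈[5,7].
(2·1+1)(2·6+1)(2·7+1) = 585
Δ: 0! 2! 12! / 15! → 1/1365
sum: t=0:+1/518400 = 1/518400
3j²(1 6 7; 0 0 0) = Δ·Π!·Σ² = 7/195  (sign -1)
sum: t=0:+1/1036800 = 1/1036800
3j²(1 6 7; -1 0 1) = Δ·Π!·Σ² = 4/195  (sign +1)
combine: 4πI² = 585·7/195·4/195 = 28/65
take √, sign -1: I = -0.18514731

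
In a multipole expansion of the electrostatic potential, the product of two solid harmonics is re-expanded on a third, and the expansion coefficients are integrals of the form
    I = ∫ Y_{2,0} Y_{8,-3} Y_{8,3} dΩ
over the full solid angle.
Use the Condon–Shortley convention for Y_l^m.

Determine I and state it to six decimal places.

Checks pass: Σm=0; 18 even; l₃=8∈[6,10].
(2·2+1)(2·8+1)(2·8+1) = 1445
Δ: 2! 2! 14! / 19! → 1/348840
sum: t=0:+1/116121600 t=1:−1/25401600 t=2:+1/116121600 = -1/45158400
3j²(2 8 8; 0 0 0) = Δ·Π!·Σ² = 24/1615  (sign -1)
sum: t=0:+1/174182400 t=1:−1/87091200 t=2:+1/958003200 = -1/212889600
3j²(2 8 8; 0 -3 3) = Δ·Π!·Σ² = 15/2584  (sign +1)
combine: 4πI² = 1445·24/1615·15/2584 = 45/361
take √, sign -1: I = -0.09959734

-0.099597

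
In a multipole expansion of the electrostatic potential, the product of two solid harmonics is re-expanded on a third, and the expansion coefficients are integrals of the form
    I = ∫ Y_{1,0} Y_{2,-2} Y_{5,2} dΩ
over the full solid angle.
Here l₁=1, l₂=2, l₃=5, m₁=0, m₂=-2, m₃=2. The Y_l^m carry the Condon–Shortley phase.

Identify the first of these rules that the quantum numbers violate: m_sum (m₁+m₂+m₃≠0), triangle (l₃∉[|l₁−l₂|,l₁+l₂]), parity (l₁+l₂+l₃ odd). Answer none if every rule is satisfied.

triangle

m₁+m₂+m₃ = 0 − 2 + 2 = 0  ✓
triangle: |1−2|=1 ≤ l₃=5 ≤ 1+2=3  ✗
parity: l₁+l₂+l₃ = 8 is even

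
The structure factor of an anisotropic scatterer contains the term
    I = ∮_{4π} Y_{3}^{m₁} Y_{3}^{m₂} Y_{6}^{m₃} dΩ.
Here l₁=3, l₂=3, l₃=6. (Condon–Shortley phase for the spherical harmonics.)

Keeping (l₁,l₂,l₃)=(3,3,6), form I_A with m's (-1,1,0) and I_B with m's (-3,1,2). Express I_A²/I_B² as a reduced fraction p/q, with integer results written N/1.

225/28

l's match ⇒ only the (l;m) 3-j factors differ between A and B.
A: triangle coeff Δ(3,3,6) = 1/12012; Σ_t [0,0]: t=0:+1/2304 = 1/2304; (3j)²=75/4004 [(3 3 6; -1 1 0)], sign=+1
B: triangle coeff Δ(3,3,6) = 1/12012; Σ_t [0,0]: t=0:+1/34560 = 1/34560; (3j)²=1/429 [(3 3 6; -3 1 2)], sign=+1
I_A²/I_B² = (75/4004)/(1/429) = 225/28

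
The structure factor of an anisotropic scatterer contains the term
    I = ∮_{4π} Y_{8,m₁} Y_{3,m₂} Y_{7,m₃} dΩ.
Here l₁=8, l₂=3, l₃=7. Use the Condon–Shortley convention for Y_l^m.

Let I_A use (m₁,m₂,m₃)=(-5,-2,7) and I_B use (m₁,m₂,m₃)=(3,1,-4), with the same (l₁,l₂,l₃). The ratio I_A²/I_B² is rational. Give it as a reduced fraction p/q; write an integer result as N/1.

2366/13467

l's match ⇒ only the (l;m) 3-j factors differ between A and B.
A: triangle coeff Δ(8,3,7) = 1/5290740; Σ_t [1,1]: t=1:−1/5748019200 = -1/5748019200; (3j)²=13/5814 [(8 3 7; -5 -2 7)], sign=-1
B: triangle coeff Δ(8,3,7) = 1/5290740; Σ_t [2,4]: t=2:+1/17418240 t=3:−1/43545600 t=4:+1/1916006400 = 67/1916006400; (3j)²=4489/352716 [(8 3 7; 3 1 -4)], sign=-1
I_A²/I_B² = (13/5814)/(4489/352716) = 2366/13467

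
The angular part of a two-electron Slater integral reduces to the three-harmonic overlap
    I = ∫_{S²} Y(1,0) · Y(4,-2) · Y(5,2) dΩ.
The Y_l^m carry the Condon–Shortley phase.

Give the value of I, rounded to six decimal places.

m-sum 0 ✓  L=10 even ✓  3≤5≤5 ✓
Π(2lᵢ+1) = 3×9×11 = 297
triangle coeff Δ(1,4,5) = 1/495
Σ_t [0,0]: t=0:+1/576 = 1/576
(3j)²=5/99 [(1 4 5; 0 0 0)], sign=-1
Σ_t [0,0]: t=0:+1/1440 = 1/1440
(3j)²=7/165 [(1 4 5; 0 -2 2)], sign=-1
⇒ 4πI² = 7/11
I = (+1)√(7/11/(4π)) = 0.22503380

0.225034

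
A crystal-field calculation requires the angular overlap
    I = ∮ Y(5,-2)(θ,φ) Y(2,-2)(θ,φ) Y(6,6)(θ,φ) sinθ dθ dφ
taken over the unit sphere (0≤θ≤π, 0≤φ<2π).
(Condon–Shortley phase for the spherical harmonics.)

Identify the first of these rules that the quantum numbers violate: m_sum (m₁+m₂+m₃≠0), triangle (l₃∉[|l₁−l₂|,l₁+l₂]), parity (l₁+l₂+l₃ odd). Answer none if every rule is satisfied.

azimuthal sum: -2 − 2 + 6 = 2  ✗
3 ≤ 6 ≤ 7 (triangle on l)
L = 5 + 2 + 6 = 13 (odd)

m_sum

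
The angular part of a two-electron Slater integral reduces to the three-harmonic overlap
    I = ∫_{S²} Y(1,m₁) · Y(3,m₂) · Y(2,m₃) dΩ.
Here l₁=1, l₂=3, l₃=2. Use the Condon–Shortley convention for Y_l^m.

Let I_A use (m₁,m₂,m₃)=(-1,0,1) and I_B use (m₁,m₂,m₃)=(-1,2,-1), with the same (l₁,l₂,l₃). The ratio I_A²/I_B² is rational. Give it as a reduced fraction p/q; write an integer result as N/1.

3/10

Shared (l₁,l₂,l₃)=(1,3,2): N and (l;000)² cancel in I_A²/I_B².
A: Δ = 2!·0!·4!/7! = 1/105; Racah Σ t=2..2: t=2:+1/12 = 1/12; ⇒ 3j(1 3 2; -1 0 1)² = 1/35, sgn -1
B: Δ = 2!·0!·4!/7! = 1/105; Racah Σ t=2..2: t=2:+1/12 = 1/12; ⇒ 3j(1 3 2; -1 2 -1)² = 2/21, sgn -1
I_A²/I_B² = (1/35)/(2/21) = 3/10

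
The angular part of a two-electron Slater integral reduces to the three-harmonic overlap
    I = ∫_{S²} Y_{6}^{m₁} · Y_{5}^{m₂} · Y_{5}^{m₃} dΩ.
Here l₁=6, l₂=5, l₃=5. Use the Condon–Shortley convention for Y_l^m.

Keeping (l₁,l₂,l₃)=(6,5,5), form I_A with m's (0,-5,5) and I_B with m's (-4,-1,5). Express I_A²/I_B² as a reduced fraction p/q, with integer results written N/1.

1/15

Shared (l₁,l₂,l₃)=(6,5,5): N and (l;000)² cancel in I_A²/I_B².
A: Δ = 6!·6!·4!/17! = 1/28588560; Racah Σ t=0..0: t=0:+1/12441600 = 1/12441600; ⇒ 3j(6 5 5; 0 -5 5)² = 15/9724, sgn +1
B: Δ = 6!·6!·4!/17! = 1/28588560; Racah Σ t=4..4: t=4:+1/829440 = 1/829440; ⇒ 3j(6 5 5; -4 -1 5)² = 225/9724, sgn +1
I_A²/I_B² = (15/9724)/(225/9724) = 1/15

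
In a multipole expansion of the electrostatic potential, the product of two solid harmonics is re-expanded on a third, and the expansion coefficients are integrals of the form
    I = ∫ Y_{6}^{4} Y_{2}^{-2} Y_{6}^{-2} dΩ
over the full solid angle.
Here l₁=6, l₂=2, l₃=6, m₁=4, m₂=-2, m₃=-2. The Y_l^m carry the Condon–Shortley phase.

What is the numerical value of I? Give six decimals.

-0.153870

Checks pass: Σm=0; 14 even; l₃=6∈[4,8].
(2·6+1)(2·2+1)(2·6+1) = 845
Δ: 2! 10! 2! / 15! → 1/90090
sum: t=0:+1/69120 t=1:−1/14400 t=2:+1/69120 = -7/172800
3j²(6 2 6; 0 0 0) = Δ·Π!·Σ² = 14/715  (sign -1)
sum: t=0:+1/322560 = 1/322560
3j²(6 2 6; 4 -2 -2) = Δ·Π!·Σ² = 18/1001  (sign +1)
combine: 4πI² = 845·14/715·18/1001 = 36/121
take √, sign -1: I = -0.15386989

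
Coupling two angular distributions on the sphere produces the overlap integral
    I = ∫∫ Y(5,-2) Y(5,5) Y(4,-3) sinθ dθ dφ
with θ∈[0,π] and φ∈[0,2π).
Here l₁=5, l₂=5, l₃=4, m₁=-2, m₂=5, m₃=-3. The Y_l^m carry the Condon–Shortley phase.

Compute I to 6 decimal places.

Rules hold: Σm=0, L=14 even, 0≤4≤10.
N = 11·11·9 = 1089
Δ = 6!·4!·4!/15! = 1/3153150
Racah Σ t=1..5: t=1:−1/69120 t=2:+1/1728 t=3:−1/576 t=4:+1/1728 t=5:−1/69120 = -7/11520
⇒ 3j(5 5 4; 0 0 0)² = 2/143, sgn -1
Racah Σ t=6..6: t=6:+1/103680 = 1/103680
⇒ 3j(5 5 4; -2 5 -3)² = 7/429, sgn -1
4πI² = N·(3j₀)²·(3jₘ)² = 42/169
I = +1·√(0.248521/4π) = 0.14062948

0.140629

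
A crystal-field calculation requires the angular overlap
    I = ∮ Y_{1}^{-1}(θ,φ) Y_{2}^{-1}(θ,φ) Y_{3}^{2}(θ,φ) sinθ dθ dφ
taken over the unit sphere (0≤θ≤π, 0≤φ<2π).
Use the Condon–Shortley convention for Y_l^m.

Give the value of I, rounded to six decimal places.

Rules hold: Σm=0, L=6 even, 1≤3≤3.
N = 3·5·7 = 105
Δ = 0!·2!·4!/7! = 1/105
Racah Σ t=0..0: t=0:+1/4 = 1/4
⇒ 3j(1 2 3; 0 0 0)² = 3/35, sgn -1
Racah Σ t=0..0: t=0:+1/12 = 1/12
⇒ 3j(1 2 3; -1 -1 2)² = 2/21, sgn -1
4πI² = N·(3j₀)²·(3jₘ)² = 6/7
I = +1·√(0.857143/4π) = 0.26116903

0.261169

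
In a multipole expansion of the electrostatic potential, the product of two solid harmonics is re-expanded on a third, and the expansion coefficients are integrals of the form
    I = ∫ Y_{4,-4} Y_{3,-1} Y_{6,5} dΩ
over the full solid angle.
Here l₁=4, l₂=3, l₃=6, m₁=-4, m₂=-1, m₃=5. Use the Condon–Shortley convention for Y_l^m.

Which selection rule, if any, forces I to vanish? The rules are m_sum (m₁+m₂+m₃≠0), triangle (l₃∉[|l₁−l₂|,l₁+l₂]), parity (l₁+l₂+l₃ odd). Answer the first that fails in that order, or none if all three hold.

Σmᵢ = 0  ✓
l₃∈[|l₁−l₂|,l₁+l₂]=[1,7], have l₃=6  ✓
Σlᵢ = 13 ⇒ odd  ✗

parity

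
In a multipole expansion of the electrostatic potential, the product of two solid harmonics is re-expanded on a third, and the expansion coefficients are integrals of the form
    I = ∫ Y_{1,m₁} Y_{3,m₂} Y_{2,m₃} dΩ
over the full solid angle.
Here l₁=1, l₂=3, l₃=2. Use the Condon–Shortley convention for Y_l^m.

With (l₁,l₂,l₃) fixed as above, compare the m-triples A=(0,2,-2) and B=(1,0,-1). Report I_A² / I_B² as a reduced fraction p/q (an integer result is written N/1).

l's match ⇒ only the (l;m) 3-j factors differ between A and B.
A: triangle coeff Δ(1,3,2) = 1/105; Σ_t [1,1]: t=1:−1/24 = -1/24; (3j)²=1/21 [(1 3 2; 0 2 -2)], sign=-1
B: triangle coeff Δ(1,3,2) = 1/105; Σ_t [0,0]: t=0:+1/12 = 1/12; (3j)²=1/35 [(1 3 2; 1 0 -1)], sign=-1
I_A²/I_B² = (1/21)/(1/35) = 5/3

5/3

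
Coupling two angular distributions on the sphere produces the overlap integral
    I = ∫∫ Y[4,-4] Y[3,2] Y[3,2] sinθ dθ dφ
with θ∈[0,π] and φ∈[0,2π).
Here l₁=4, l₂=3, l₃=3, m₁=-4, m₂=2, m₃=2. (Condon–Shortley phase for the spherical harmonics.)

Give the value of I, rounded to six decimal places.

0.214561

m-sum 0 ✓  L=10 even ✓  1≤3≤7 ✓
Π(2lᵢ+1) = 9×7×7 = 441
triangle coeff Δ(4,3,3) = 1/34650
Σ_t [1,3]: t=1:−1/72 t=2:+1/16 t=3:−1/72 = 5/144
(3j)²=2/77 [(4 3 3; 0 0 0)], sign=-1
Σ_t [4,4]: t=4:+1/576 = 1/576
(3j)²=5/99 [(4 3 3; -4 2 2)], sign=-1
⇒ 4πI² = 70/121
I = (+1)√(70/121/(4π)) = 0.21456131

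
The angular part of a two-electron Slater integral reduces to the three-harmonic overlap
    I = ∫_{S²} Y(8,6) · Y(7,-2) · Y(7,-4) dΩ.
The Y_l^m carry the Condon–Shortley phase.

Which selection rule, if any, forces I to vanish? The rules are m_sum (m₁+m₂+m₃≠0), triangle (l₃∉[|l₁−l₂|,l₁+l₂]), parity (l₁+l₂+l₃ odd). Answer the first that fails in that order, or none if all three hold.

none

azimuthal sum: 6 − 2 − 4 = 0  ✓
1 ≤ 7 ≤ 15 (triangle on l)  ✓
L = 8 + 7 + 7 = 22 (even)  ✓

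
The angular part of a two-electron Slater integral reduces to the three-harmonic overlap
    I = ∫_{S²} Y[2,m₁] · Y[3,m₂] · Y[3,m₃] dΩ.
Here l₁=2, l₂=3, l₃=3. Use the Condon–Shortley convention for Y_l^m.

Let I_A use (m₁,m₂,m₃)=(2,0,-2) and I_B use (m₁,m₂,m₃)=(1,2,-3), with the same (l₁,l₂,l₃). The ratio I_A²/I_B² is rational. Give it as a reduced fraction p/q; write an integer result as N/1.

Shared (l₁,l₂,l₃)=(2,3,3): N and (l;000)² cancel in I_A²/I_B².
A: Δ = 2!·2!·4!/9! = 1/3780; Racah Σ t=0..0: t=0:+1/24 = 1/24; ⇒ 3j(2 3 3; 2 0 -2)² = 1/21, sgn -1
B: Δ = 2!·2!·4!/9! = 1/3780; Racah Σ t=1..1: t=1:−1/48 = -1/48; ⇒ 3j(2 3 3; 1 2 -3)² = 5/84, sgn -1
I_A²/I_B² = (1/21)/(5/84) = 4/5

4/5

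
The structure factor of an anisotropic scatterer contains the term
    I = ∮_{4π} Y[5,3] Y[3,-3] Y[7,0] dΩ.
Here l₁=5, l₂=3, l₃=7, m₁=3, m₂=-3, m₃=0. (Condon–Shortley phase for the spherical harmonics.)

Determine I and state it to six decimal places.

L=15 odd ⇒ parity kills the (l;000) factor ⇒ I = 0

0.000000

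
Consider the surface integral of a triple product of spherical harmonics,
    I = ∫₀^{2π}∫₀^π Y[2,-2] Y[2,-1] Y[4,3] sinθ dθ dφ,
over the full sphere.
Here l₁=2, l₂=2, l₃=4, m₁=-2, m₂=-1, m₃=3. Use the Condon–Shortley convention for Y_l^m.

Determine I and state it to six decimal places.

Rules hold: Σm=0, L=8 even, 0≤4≤4.
N = 5·5·9 = 225
Δ = 0!·4!·4!/9! = 1/630
Racah Σ t=0..0: t=0:+1/16 = 1/16
⇒ 3j(2 2 4; 0 0 0)² = 2/35, sgn +1
Racah Σ t=0..0: t=0:+1/144 = 1/144
⇒ 3j(2 2 4; -2 -1 3)² = 1/18, sgn -1
4πI² = N·(3j₀)²·(3jₘ)² = 5/7
I = -1·√(0.714286/4π) = -0.23841361

-0.238414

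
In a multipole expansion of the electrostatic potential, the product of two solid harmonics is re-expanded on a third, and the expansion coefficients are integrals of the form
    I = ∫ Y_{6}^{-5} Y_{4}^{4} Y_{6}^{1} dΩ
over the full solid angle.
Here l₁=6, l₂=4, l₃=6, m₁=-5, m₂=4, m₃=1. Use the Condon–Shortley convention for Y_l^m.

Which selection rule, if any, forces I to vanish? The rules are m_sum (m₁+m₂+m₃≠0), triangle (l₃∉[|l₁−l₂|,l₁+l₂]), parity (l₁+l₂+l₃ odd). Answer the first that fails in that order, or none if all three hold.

m₁+m₂+m₃ = -5 + 4 + 1 = 0  ✓
triangle: |6−4|=2 ≤ l₃=6 ≤ 6+4=10  ✓
parity: l₁+l₂+l₃ = 16 is even  ✓

none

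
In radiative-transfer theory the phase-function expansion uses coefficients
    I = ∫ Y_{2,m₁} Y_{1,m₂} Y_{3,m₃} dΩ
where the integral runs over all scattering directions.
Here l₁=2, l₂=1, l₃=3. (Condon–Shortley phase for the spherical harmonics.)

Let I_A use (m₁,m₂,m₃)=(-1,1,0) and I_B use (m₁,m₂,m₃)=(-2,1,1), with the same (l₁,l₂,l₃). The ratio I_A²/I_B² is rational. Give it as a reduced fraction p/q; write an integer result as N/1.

3/1

Same 2,1,3: normalisation and zero-m 3j drop out of the ratio.
A: Δ: 0! 4! 2! / 7! → 1/105; sum: t=0:+1/12 = 1/12; 3j²(2 1 3; -1 1 0) = Δ·Π!·Σ² = 1/35  (sign -1)
B: Δ: 0! 4! 2! / 7! → 1/105; sum: t=0:+1/48 = 1/48; 3j²(2 1 3; -2 1 1) = Δ·Π!·Σ² = 1/105  (sign +1)
I_A²/I_B² = (1/35)/(1/105) = 3/1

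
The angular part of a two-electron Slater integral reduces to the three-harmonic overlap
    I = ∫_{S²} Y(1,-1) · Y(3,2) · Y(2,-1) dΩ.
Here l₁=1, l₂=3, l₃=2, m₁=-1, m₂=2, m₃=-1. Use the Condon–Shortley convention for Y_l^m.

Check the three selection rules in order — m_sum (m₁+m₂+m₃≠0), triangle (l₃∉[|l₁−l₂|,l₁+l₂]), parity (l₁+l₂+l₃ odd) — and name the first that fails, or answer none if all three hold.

none

azimuthal sum: -1 + 2 − 1 = 0  ✓
2 ≤ 2 ≤ 4 (triangle on l)  ✓
L = 1 + 3 + 2 = 6 (even)  ✓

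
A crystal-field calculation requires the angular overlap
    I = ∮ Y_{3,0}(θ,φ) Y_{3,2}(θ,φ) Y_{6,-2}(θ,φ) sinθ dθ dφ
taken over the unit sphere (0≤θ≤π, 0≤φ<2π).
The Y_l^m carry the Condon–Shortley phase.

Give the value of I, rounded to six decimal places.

0.177420

m-sum 0 ✓  L=12 even ✓  0≤6≤6 ✓
Π(2lᵢ+1) = 7×7×13 = 637
triangle coeff Δ(3,3,6) = 1/12012
Σ_t [0,0]: t=0:+1/1296 = 1/1296
(3j)²=100/3003 [(3 3 6; 0 0 0)], sign=+1
Σ_t [0,0]: t=0:+1/4320 = 1/4320
(3j)²=8/429 [(3 3 6; 0 2 -2)], sign=+1
⇒ 4πI² = 5600/14157
I = (+1)√(5600/14157/(4π)) = 0.17742036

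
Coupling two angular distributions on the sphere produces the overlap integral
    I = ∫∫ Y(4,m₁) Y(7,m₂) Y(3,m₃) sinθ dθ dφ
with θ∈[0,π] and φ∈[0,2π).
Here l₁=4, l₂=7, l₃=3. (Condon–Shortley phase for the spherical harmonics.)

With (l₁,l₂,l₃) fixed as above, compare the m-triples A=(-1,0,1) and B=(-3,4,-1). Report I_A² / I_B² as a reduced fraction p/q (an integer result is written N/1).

49/66

Same 4,7,3: normalisation and zero-m 3j drop out of the ratio.
A: Δ: 8! 0! 6! / 15! → 1/45045; sum: t=5:−1/34560 = -1/34560; 3j²(4 7 3; -1 0 1) = Δ·Π!·Σ² = 7/429  (sign -1)
B: Δ: 8! 0! 6! / 15! → 1/45045; sum: t=7:−1/241920 = -1/241920; 3j²(4 7 3; -3 4 -1) = Δ·Π!·Σ² = 2/91  (sign -1)
I_A²/I_B² = (7/429)/(2/91) = 49/66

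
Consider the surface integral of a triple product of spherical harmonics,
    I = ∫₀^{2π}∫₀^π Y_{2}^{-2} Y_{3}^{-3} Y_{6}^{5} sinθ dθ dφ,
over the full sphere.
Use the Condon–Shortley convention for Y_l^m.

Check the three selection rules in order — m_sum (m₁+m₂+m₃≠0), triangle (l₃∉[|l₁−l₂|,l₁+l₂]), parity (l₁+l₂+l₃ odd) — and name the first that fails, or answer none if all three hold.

triangle

azimuthal sum: -2 − 3 + 5 = 0  ✓
1 ≤ 6 ≤ 5 (triangle on l)  ✗
L = 2 + 3 + 6 = 11 (odd)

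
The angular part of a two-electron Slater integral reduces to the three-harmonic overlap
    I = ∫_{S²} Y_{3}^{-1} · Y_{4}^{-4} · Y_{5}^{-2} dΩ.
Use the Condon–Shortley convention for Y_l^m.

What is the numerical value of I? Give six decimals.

-1 − 4 − 2 = -7 ≠ 0: azimuthal integral kills it; I = 0

0.000000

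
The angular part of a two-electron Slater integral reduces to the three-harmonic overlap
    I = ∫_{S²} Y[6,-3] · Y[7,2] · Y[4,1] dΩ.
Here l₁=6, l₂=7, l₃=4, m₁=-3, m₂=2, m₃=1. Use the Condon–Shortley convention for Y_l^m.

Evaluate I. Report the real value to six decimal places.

0.000000

Σlᵢ=17 odd — θ-integrand is odd under cosθ→−cosθ; I=0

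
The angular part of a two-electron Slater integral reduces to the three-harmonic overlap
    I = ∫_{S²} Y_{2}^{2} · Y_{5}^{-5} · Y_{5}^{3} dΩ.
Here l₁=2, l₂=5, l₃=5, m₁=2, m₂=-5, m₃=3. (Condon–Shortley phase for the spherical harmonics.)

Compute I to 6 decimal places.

Rules hold: Σm=0, L=12 even, 3≤5≤7.
N = 5·11·11 = 605
Δ = 2!·2!·8!/13! = 1/38610
Racah Σ t=0..2: t=0:+1/2880 t=1:−1/576 t=2:+1/2880 = -1/960
⇒ 3j(2 5 5; 0 0 0)² = 10/429, sgn +1
Racah Σ t=0..0: t=0:+1/161280 = 1/161280
⇒ 3j(2 5 5; 2 -5 3)² = 1/143, sgn +1
4πI² = N·(3j₀)²·(3jₘ)² = 50/507
I = +1·√(0.0986193/4π) = 0.08858824

0.088588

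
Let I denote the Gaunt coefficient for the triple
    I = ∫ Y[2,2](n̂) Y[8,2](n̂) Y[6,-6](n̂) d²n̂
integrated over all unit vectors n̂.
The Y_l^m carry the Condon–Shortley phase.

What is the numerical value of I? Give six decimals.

2 + 2 − 6 = -2 ≠ 0: azimuthal integral kills it; I = 0

0.000000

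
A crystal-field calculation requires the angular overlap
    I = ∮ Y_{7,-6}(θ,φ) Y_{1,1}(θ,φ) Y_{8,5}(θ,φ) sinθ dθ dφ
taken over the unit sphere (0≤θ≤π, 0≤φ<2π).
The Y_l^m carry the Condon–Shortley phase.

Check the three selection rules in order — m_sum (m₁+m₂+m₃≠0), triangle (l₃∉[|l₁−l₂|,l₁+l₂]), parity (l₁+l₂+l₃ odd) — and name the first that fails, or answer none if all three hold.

Σmᵢ = 0  ✓
l₃∈[|l₁−l₂|,l₁+l₂]=[6,8], have l₃=8  ✓
Σlᵢ = 16 ⇒ even  ✓

none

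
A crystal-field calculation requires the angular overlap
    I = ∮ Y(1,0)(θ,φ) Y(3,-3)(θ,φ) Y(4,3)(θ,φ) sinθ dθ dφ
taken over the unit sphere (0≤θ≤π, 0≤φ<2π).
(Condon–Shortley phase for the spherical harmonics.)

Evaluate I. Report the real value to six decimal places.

-0.162868

Rules hold: Σm=0, L=8 even, 2≤4≤4.
N = 3·7·9 = 189
Δ = 0!·2!·6!/9! = 1/252
Racah Σ t=0..0: t=0:+1/36 = 1/36
⇒ 3j(1 3 4; 0 0 0)² = 4/63, sgn +1
Racah Σ t=0..0: t=0:+1/720 = 1/720
⇒ 3j(1 3 4; 0 -3 3)² = 1/36, sgn -1
4πI² = N·(3j₀)²·(3jₘ)² = 1/3
I = -1·√(0.333333/4π) = -0.16286750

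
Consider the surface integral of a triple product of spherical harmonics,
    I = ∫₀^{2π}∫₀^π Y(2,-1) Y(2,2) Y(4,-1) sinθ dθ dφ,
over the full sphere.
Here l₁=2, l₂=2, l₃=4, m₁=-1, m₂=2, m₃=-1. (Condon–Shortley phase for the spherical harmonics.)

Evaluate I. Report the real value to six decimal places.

-0.090112

Rules hold: Σm=0, L=8 even, 0≤4≤4.
N = 5·5·9 = 225
Δ = 0!·4!·4!/9! = 1/630
Racah Σ t=0..0: t=0:+1/16 = 1/16
⇒ 3j(2 2 4; 0 0 0)² = 2/35, sgn +1
Racah Σ t=0..0: t=0:+1/144 = 1/144
⇒ 3j(2 2 4; -1 2 -1)² = 1/126, sgn -1
4πI² = N·(3j₀)²·(3jₘ)² = 5/49
I = -1·√(0.102041/4π) = -0.09011188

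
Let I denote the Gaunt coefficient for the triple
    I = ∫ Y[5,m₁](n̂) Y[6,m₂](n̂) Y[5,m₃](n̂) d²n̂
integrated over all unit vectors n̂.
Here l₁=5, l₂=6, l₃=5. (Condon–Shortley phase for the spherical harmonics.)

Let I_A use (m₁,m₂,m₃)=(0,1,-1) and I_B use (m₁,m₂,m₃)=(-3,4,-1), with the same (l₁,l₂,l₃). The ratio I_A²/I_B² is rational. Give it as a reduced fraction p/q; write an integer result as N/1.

l's match ⇒ only the (l;m) 3-j factors differ between A and B.
A: triangle coeff Δ(5,6,5) = 1/28588560; Σ_t [1,5]: t=1:−1/2073600 t=2:+1/34560 t=3:−1/6912 t=4:+1/10368 t=5:−1/138240 = -7/259200; (3j)²=28/7293 [(5 6 5; 0 1 -1)], sign=-1
B: triangle coeff Δ(5,6,5) = 1/28588560; Σ_t [4,6]: t=4:+1/829440 t=5:−1/86400 t=6:+1/138240 = -13/4147200; (3j)²=13/3740 [(5 6 5; -3 4 -1)], sign=-1
I_A²/I_B² = (28/7293)/(13/3740) = 560/507

560/507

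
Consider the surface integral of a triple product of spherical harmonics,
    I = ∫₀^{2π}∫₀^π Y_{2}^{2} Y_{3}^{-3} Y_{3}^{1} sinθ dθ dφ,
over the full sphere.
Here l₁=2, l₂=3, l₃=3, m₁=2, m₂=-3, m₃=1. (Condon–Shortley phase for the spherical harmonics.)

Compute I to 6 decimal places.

Checks pass: Σm=0; 8 even; l₃=3∈[1,5].
(2·2+1)(2·3+1)(2·3+1) = 245
Δ: 2! 2! 4! / 9! → 1/3780
sum: t=0:+1/24 t=1:−1/4 t=2:+1/24 = -1/6
3j²(2 3 3; 0 0 0) = Δ·Π!·Σ² = 4/105  (sign +1)
sum: t=0:+1/96 = 1/96
3j²(2 3 3; 2 -3 1) = Δ·Π!·Σ² = 1/42  (sign +1)
combine: 4πI² = 245·4/105·1/42 = 2/9
take √, sign +1: I = 0.13298076

0.132981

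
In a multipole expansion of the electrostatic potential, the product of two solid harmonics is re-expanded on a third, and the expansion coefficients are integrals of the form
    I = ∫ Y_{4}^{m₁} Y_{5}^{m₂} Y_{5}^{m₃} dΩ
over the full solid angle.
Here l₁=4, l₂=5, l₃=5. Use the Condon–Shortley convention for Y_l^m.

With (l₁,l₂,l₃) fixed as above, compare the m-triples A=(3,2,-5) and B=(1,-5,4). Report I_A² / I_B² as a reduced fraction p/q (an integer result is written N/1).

7/12

Same 4,5,5: normalisation and zero-m 3j drop out of the ratio.
A: Δ: 4! 4! 6! / 15! → 1/3153150; sum: t=1:−1/103680 = -1/103680; 3j²(4 5 5; 3 2 -5) = Δ·Π!·Σ² = 7/429  (sign -1)
B: Δ: 4! 4! 6! / 15! → 1/3153150; sum: t=0:+1/103680 = 1/103680; 3j²(4 5 5; 1 -5 4) = Δ·Π!·Σ² = 4/143  (sign -1)
I_A²/I_B² = (7/429)/(4/143) = 7/12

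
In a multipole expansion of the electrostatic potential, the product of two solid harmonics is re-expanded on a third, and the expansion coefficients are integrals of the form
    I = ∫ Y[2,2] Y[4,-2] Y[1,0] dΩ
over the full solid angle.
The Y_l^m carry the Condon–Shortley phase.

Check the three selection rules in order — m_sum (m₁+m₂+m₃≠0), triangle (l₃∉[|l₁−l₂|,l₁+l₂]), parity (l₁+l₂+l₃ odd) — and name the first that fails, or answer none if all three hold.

triangle

m₁+m₂+m₃ = 2 − 2 + 0 = 0  ✓
triangle: |2−4|=2 ≤ l₃=1 ≤ 2+4=6  ✗
parity: l₁+l₂+l₃ = 7 is odd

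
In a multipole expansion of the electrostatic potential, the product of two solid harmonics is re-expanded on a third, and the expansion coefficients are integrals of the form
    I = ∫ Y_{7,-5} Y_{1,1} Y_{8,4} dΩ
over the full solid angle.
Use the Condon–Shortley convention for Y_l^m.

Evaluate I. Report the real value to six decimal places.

m-sum 0 ✓  L=16 even ✓  6≤8≤8 ✓
Π(2lᵢ+1) = 15×3×17 = 765
triangle coeff Δ(7,1,8) = 1/2040
Σ_t [0,0]: t=0:+1/25401600 = 1/25401600
(3j)²=8/255 [(7 1 8; 0 0 0)], sign=+1
Σ_t [0,0]: t=0:+1/1916006400 = 1/1916006400
(3j)²=1/340 [(7 1 8; -5 1 4)], sign=+1
⇒ 4πI² = 6/85
I = (+1)√(6/85/(4π)) = 0.07494820

0.074948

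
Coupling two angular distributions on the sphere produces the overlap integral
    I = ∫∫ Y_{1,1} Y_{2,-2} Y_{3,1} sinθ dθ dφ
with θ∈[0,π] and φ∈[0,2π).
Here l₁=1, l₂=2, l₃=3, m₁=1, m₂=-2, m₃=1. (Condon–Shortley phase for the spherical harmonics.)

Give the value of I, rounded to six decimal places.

-0.082589

Checks pass: Σm=0; 6 even; l₃=3∈[1,3].
(2·1+1)(2·2+1)(2·3+1) = 105
Δ: 0! 2! 4! / 7! → 1/105
sum: t=0:+1/4 = 1/4
3j²(1 2 3; 0 0 0) = Δ·Π!·Σ² = 3/35  (sign -1)
sum: t=0:+1/48 = 1/48
3j²(1 2 3; 1 -2 1) = Δ·Π!·Σ² = 1/105  (sign +1)
combine: 4πI² = 105·3/35·1/105 = 3/35
take √, sign -1: I = -0.08258890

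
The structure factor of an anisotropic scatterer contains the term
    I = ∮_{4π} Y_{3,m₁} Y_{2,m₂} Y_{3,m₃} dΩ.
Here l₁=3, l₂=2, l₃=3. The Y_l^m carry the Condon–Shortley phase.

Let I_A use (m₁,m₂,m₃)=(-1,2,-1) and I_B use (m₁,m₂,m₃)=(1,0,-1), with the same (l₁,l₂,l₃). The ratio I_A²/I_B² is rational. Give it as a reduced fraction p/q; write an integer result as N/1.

l's match ⇒ only the (l;m) 3-j factors differ between A and B.
A: triangle coeff Δ(3,2,3) = 1/3780; Σ_t [2,2]: t=2:+1/16 = 1/16; (3j)²=2/35 [(3 2 3; -1 2 -1)], sign=+1
B: triangle coeff Δ(3,2,3) = 1/3780; Σ_t [0,2]: t=0:+1/16 t=1:−1/6 t=2:+1/96 = -3/32; (3j)²=3/140 [(3 2 3; 1 0 -1)], sign=-1
I_A²/I_B² = (2/35)/(3/140) = 8/3

8/3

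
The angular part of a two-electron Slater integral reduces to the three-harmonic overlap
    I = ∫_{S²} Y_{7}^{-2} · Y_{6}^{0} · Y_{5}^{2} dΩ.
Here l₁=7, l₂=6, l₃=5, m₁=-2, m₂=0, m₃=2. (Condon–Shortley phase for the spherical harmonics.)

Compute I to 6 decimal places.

-0.056352

Checks pass: Σm=0; 18 even; l₃=5∈[1,13].
(2·7+1)(2·6+1)(2·5+1) = 2145
Δ: 8! 6! 4! / 19! → 1/174594420
sum: t=2:+1/4147200 t=3:−1/207360 t=4:+1/82944 t=5:−1/207360 t=6:+1/4147200 = 1/345600
3j²(7 6 5; 0 0 0) = Δ·Π!·Σ² = 420/46189  (sign -1)
sum: t=3:−1/3110400 t=4:+1/276480 t=5:−1/207360 t=6:+1/1244160 = -1/1382400
3j²(7 6 5; -2 0 2) = Δ·Π!·Σ² = 189/92378  (sign +1)
combine: 4πI² = 2145·420/46189·189/92378 = 595350/14919047
take √, sign -1: I = -0.05635218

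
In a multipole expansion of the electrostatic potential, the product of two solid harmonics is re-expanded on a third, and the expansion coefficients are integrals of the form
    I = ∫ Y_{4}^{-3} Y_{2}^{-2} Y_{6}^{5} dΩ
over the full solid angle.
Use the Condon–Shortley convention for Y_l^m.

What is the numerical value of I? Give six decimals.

Checks pass: Σm=0; 12 even; l₃=6∈[2,6].
(2·4+1)(2·2+1)(2·6+1) = 585
Δ: 0! 8! 4! / 13! → 1/6435
sum: t=0:+1/2304 = 1/2304
3j²(4 2 6; 0 0 0) = Δ·Π!·Σ² = 5/143  (sign +1)
sum: t=0:+1/120960 = 1/120960
3j²(4 2 6; -3 -2 5) = Δ·Π!·Σ² = 2/39  (sign -1)
combine: 4πI² = 585·5/143·2/39 = 150/143
take √, sign -1: I = -0.28891672

-0.288917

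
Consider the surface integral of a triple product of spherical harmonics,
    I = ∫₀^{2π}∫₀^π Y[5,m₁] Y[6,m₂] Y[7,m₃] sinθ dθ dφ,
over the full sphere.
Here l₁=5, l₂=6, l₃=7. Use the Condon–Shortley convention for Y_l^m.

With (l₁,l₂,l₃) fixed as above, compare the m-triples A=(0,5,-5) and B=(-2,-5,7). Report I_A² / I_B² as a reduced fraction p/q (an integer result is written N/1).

l's match ⇒ only the (l;m) 3-j factors differ between A and B.
A: triangle coeff Δ(5,6,7) = 1/174594420; Σ_t [3,4]: t=3:−1/11612160 t=4:+1/14515200 = -1/58060800; (3j)²=55/58786 [(5 6 7; 0 5 -5)], sign=-1
B: triangle coeff Δ(5,6,7) = 1/174594420; Σ_t [1,1]: t=1:−1/174182400 = -1/174182400; (3j)²=77/3876 [(5 6 7; -2 -5 7)], sign=-1
I_A²/I_B² = (55/58786)/(77/3876) = 30/637

30/637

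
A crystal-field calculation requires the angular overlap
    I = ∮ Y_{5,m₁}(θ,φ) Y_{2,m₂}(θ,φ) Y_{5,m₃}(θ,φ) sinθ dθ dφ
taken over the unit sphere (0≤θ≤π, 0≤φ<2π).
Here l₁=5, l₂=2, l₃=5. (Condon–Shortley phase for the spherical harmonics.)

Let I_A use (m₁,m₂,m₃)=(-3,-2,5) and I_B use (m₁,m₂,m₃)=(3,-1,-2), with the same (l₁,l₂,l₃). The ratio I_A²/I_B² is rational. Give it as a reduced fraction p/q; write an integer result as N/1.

3/10

l's match ⇒ only the (l;m) 3-j factors differ between A and B.
A: triangle coeff Δ(5,2,5) = 1/38610; Σ_t [0,0]: t=0:+1/161280 = 1/161280; (3j)²=1/143 [(5 2 5; -3 -2 5)], sign=+1
B: triangle coeff Δ(5,2,5) = 1/38610; Σ_t [0,1]: t=0:+1/2880 t=1:−1/10080 = 1/4032; (3j)²=10/429 [(5 2 5; 3 -1 -2)], sign=-1
I_A²/I_B² = (1/143)/(10/429) = 3/10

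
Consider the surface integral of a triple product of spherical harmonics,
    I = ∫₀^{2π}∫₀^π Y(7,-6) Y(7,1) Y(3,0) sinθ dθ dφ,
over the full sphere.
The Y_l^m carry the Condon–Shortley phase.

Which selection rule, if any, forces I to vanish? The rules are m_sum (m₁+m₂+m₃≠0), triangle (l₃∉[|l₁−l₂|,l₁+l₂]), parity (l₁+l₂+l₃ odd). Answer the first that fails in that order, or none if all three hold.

azimuthal sum: -6 + 1 + 0 = -5  ✗
0 ≤ 3 ≤ 14 (triangle on l)
L = 7 + 7 + 3 = 17 (odd)

m_sum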